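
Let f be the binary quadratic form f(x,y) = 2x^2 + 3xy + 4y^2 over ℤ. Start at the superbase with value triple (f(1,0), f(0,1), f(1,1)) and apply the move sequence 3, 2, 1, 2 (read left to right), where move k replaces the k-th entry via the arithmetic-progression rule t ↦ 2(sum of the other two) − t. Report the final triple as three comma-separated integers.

start (2,4,9) = (f(1,0),f(0,1),f(1,1))
replace slot 3: 2·(2+4) − 9 = 3 → (2,4,3)
replace slot 2: 2·(2+3) − 4 = 6 → (2,6,3)
replace slot 1: 2·(6+3) − 2 = 16 → (16,6,3)
replace slot 2: 2·(16+3) − 6 = 32 → (16,32,3)

16,32,3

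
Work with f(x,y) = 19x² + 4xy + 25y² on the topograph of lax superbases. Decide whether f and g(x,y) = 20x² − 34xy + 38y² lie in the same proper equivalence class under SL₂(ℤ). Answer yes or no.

D₁ = -1884, D₂ = -1884
f: reduced (well bottom): (19,4,25) with a≤c, −a<b≤a
g: translate: b→6 (≡-34 mod 40), so (20,-34,38)→(20,6,24)
g: reduced (well bottom): (20,6,24) with a≤c, −a<b≤a
reduced forms (19, 4, 25) vs (20, 6, 24) ⇒ inequivalent

no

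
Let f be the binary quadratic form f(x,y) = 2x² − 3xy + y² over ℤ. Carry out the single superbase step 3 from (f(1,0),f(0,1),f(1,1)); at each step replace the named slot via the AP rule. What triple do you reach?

start (2,1,0) = (f(1,0),f(0,1),f(1,1))
replace slot 3: 2·(2+1) − 0 = 6 → (2,1,6)

2,1,6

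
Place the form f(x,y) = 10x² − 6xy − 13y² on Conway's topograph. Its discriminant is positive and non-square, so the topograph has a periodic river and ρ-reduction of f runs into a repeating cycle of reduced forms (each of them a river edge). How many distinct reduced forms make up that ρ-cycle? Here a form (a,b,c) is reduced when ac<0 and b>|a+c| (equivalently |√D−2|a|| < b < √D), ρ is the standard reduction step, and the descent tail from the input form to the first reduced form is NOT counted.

D = 556, ⌊√D⌋ = 23
descent: ρ → (-13,6,10)  [lands on river]
river: ρ → (10,14,-9)
river: ρ → (-9,22,2)
river: ρ → (2,22,-9)
river: ρ → (-9,14,10)
river: ρ → (10,6,-13)
river: ρ → (-13,20,3)
river: ρ → (3,22,-6)
river: ρ → (-6,14,15)
river: ρ → (15,16,-5)
river: ρ → (-5,14,18)
river: ρ → (18,22,-1)
river: ρ → (-1,22,18)
river: ρ → (18,14,-5)
river: ρ → (-5,16,15)
river: ρ → (15,14,-6)
river: ρ → (-6,22,3)
river: ρ → (3,20,-13)
ρ-cycle length = 18 (tail of 1 descent step not counted)

18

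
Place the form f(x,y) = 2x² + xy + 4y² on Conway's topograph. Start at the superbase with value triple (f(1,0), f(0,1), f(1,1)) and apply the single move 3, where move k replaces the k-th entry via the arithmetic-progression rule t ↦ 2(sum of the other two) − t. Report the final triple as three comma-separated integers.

start (2,4,7) = (f(1,0),f(0,1),f(1,1))
replace slot 3: 2·(2+4) − 7 = 5 → (2,4,5)

2,4,5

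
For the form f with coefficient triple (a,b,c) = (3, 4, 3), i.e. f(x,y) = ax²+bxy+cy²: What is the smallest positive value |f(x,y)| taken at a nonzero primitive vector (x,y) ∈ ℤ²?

translate: b→-2 (≡4 mod 6), so (3,4,3)→(3,-2,2)
flip: (3,-2,2)→(2,2,3)
reduced (well bottom): (2,2,3) with a≤c, −a<b≤a
well minimum = a = 2

2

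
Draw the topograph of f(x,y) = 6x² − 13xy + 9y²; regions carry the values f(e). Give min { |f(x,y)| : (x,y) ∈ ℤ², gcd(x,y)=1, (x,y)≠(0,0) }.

translate: b→-1 (≡-13 mod 12), so (6,-13,9)→(6,-1,2)
flip: (6,-1,2)→(2,1,6)
reduced (well bottom): (2,1,6) with a≤c, −a<b≤a
well minimum = a = 2

2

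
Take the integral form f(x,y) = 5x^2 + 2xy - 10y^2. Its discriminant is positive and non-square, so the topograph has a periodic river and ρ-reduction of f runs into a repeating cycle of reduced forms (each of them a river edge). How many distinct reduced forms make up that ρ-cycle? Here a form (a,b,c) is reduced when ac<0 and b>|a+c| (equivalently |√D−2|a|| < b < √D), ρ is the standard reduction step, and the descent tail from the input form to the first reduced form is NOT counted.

D = 204, ⌊√D⌋ = 14
descent: ρ → (-10,-2,5)
descent: ρ → (5,12,-3)  [lands on river]
river: ρ → (-3,12,5)
river: ρ → (5,8,-7)
river: ρ → (-7,6,6)
river: ρ → (6,6,-7)
river: ρ → (-7,8,5)
ρ-cycle length = 6 (tail of 2 descent steps not counted)

6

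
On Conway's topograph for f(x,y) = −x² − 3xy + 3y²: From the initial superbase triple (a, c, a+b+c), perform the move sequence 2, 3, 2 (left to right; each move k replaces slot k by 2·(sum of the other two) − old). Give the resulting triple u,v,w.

start (-1,3,-1) = (f(1,0),f(0,1),f(1,1))
replace slot 2: 2·((-1)+(-1)) − 3 = -7 → (-1,-7,-1)
replace slot 3: 2·((-1)+(-7)) − (-1) = -15 → (-1,-7,-15)
replace slot 2: 2·((-1)+(-15)) − (-7) = -25 → (-1,-25,-15)

-1,-25,-15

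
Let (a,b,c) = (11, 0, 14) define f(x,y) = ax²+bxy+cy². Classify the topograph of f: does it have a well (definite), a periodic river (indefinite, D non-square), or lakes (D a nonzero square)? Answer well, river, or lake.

D = b²−4ac = 0² − 4·11·14 = -616
D < 0 ⇒ definite ⇒ every region one sign ⇒ single well

well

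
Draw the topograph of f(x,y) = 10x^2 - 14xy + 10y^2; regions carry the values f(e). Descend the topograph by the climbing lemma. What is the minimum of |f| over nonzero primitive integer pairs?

translate: b→6 (≡-14 mod 20), so (10,-14,10)→(10,6,6)
flip: (10,6,6)→(6,-6,10)
translate: b→6 (≡-6 mod 12), so (6,-6,10)→(6,6,10)
reduced (well bottom): (6,6,10) with a≤c, −a<b≤a
well minimum = a = 6

6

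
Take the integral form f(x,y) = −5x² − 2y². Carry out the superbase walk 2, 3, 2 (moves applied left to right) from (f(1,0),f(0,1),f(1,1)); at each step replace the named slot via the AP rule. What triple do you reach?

start (-5,-2,-7) = (f(1,0),f(0,1),f(1,1))
replace slot 2: 2·((-5)+(-7)) − (-2) = -22 → (-5,-22,-7)
replace slot 3: 2·((-5)+(-22)) − (-7) = -47 → (-5,-22,-47)
replace slot 2: 2·((-5)+(-47)) − (-22) = -82 → (-5,-82,-47)

-5,-82,-47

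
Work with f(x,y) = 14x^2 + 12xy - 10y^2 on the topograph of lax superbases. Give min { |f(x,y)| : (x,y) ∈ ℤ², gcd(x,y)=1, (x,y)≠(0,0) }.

river: ρ → (-10,8,16)
river: ρ → (16,24,-2)
river: ρ → (-2,24,16)
river: ρ → (16,8,-10)
river: ρ → (-10,12,14)
river: ρ → (14,16,-8)
river: ρ → (-8,16,14)
river: ρ → (14,12,-10)
closes: descent 0, river 8
min |a| on river = 2

2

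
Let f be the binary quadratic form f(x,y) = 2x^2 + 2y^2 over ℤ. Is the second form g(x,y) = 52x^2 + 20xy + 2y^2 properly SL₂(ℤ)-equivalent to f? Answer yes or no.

D₁ = -16, D₂ = -16
f: reduced (well bottom): (2,0,2) with a≤c, −a<b≤a
g: flip: (52,20,2)→(2,-20,52)
g: translate: b→0 (≡-20 mod 4), so (2,-20,52)→(2,0,2)
g: reduced (well bottom): (2,0,2) with a≤c, −a<b≤a
reduced forms (2, 0, 2) vs (2, 0, 2) ⇒ equivalent

yes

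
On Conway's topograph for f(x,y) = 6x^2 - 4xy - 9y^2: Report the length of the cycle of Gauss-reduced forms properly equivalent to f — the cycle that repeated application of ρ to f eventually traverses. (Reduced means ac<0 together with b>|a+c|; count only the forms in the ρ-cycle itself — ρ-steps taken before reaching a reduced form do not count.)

D = 232, ⌊√D⌋ = 15
descent: ρ → (-9,4,6)  [lands on river]
river: ρ → (6,8,-7)
river: ρ → (-7,6,7)
river: ρ → (7,8,-6)
river: ρ → (-6,4,9)
river: ρ → (9,14,-1)
river: ρ → (-1,14,9)
river: ρ → (9,4,-6)
river: ρ → (-6,8,7)
river: ρ → (7,6,-7)
river: ρ → (-7,8,6)
river: ρ → (6,4,-9)
river: ρ → (-9,14,1)
river: ρ → (1,14,-9)
ρ-cycle length = 14 (tail of 1 descent step not counted)

14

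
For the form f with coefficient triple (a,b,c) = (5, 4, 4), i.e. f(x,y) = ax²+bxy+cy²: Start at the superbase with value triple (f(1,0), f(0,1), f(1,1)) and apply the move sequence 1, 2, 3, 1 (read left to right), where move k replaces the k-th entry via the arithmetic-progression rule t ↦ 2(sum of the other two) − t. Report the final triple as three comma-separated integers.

start (5,4,13) = (f(1,0),f(0,1),f(1,1))
replace slot 1: 2·(4+13) − 5 = 29 → (29,4,13)
replace slot 2: 2·(29+13) − 4 = 80 → (29,80,13)
replace slot 3: 2·(29+80) − 13 = 205 → (29,80,205)
replace slot 1: 2·(80+205) − 29 = 541 → (541,80,205)

541,80,205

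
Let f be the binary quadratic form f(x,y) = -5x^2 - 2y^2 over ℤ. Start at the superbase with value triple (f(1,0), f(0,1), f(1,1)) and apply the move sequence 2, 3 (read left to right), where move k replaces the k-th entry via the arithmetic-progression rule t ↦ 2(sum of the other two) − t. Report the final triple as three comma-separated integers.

start (-5,-2,-7) = (f(1,0),f(0,1),f(1,1))
replace slot 2: 2·((-5)+(-7)) − (-2) = -22 → (-5,-22,-7)
replace slot 3: 2·((-5)+(-22)) − (-7) = -47 → (-5,-22,-47)

-5,-22,-47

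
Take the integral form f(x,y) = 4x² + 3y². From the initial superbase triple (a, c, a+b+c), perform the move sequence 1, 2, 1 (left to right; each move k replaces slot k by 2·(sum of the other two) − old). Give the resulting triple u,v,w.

start (4,3,7) = (f(1,0),f(0,1),f(1,1))
replace slot 1: 2·(3+7) − 4 = 16 → (16,3,7)
replace slot 2: 2·(16+7) − 3 = 43 → (16,43,7)
replace slot 1: 2·(43+7) − 16 = 84 → (84,43,7)

84,43,7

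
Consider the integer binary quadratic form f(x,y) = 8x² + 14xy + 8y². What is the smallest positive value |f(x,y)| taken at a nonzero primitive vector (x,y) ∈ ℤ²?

translate: b→-2 (≡14 mod 16), so (8,14,8)→(8,-2,2)
flip: (8,-2,2)→(2,2,8)
reduced (well bottom): (2,2,8) with a≤c, −a<b≤a
well minimum = a = 2

2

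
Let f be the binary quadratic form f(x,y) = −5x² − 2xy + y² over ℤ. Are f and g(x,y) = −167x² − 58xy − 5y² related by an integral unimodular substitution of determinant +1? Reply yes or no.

D₁ = 24, D₂ = 24
river cycle of f (length 2): (1, 4, -2), (-2, 4, 1)
river cycle of g (length 2): (1, 4, -2), (-2, 4, 1)
cycles coincide ⇒ equivalent

yes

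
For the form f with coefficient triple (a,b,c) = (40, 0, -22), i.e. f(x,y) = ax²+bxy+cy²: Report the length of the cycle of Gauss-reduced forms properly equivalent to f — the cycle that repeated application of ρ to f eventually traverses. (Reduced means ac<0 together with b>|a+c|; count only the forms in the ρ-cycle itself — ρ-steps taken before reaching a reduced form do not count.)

D = 3520, ⌊√D⌋ = 59
descent: ρ → (-22,44,18)  [lands on river]
river: ρ → (18,28,-38)
river: ρ → (-38,48,8)
river: ρ → (8,48,-38)
river: ρ → (-38,28,18)
river: ρ → (18,44,-22)
ρ-cycle length = 6 (tail of 1 descent step not counted)

6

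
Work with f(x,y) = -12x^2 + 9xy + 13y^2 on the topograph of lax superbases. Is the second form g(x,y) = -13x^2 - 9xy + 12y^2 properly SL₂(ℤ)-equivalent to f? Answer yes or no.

D₁ = 705, D₂ = 705
river cycle of f (length 14): (13, 17, -8), (-8, 15, 15), (15, 15, -8), (-8, 17, 13), (13, 9, -12), (-12, 15, 10), (10, 25, -2), (-2, 23, 22), (22, 21, -3), (-3, 21, 22), … (4 more)
river cycle of g (length 14): (12, 9, -13), (-13, 17, 8), (8, 15, -15), (-15, 15, 8), (8, 17, -13), (-13, 9, 12), (12, 15, -10), (-10, 25, 2), (2, 23, -22), (-22, 21, 3), … (4 more)
cycles differ ⇒ inequivalent

no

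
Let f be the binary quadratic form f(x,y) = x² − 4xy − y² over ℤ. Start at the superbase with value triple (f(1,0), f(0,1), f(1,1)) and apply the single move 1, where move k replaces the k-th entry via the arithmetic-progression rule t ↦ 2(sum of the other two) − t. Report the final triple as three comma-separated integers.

start (1,-1,-4) = (f(1,0),f(0,1),f(1,1))
replace slot 1: 2·((-1)+(-4)) − 1 = -11 → (-11,-1,-4)

-11,-1,-4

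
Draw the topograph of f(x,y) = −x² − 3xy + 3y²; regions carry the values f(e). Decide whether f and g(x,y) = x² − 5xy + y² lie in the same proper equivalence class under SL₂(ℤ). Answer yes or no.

D₁ = 21, D₂ = 21
river cycle of f (length 2): (3, 3, -1), (-1, 3, 3)
river cycle of g (length 2): (1, 3, -3), (-3, 3, 1)
cycles differ ⇒ inequivalent

no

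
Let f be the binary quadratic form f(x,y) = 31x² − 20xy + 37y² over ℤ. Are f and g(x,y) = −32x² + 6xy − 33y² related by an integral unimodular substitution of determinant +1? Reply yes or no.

D₁ = -4188, D₂ = -4188
f: reduced (well bottom): (31,-20,37) with a≤c, −a<b≤a
g is negative-definite; reduce −g:
−g: reduced (well bottom): (32,-6,33) with a≤c, −a<b≤a
flip sign back: reduced form of g is (-32,6,-33)
reduced forms (31, -20, 37) vs (-32, 6, -33) ⇒ inequivalent

no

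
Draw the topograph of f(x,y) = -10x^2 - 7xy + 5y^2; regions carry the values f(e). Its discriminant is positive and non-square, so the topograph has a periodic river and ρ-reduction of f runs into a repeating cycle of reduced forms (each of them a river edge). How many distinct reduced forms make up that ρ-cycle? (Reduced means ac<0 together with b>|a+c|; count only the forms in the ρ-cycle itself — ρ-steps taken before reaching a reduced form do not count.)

D = 249, ⌊√D⌋ = 15
descent: ρ → (5,7,-10)  [lands on river]
river: ρ → (-10,13,2)
river: ρ → (2,15,-3)
river: ρ → (-3,15,2)
river: ρ → (2,13,-10)
river: ρ → (-10,7,5)
river: ρ → (5,13,-4)
river: ρ → (-4,11,8)
river: ρ → (8,5,-7)
river: ρ → (-7,9,6)
river: ρ → (6,15,-1)
river: ρ → (-1,15,6)
river: ρ → (6,9,-7)
river: ρ → (-7,5,8)
river: ρ → (8,11,-4)
river: ρ → (-4,13,5)
ρ-cycle length = 16 (tail of 1 descent step not counted)

16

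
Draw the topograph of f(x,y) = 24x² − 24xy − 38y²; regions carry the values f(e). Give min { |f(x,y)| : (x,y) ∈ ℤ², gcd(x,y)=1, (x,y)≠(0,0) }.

descent: ρ → (-38,24,24)  [lands on river]
river: ρ → (24,24,-38)
river: ρ → (-38,52,10)
river: ρ → (10,48,-48)
river: ρ → (-48,48,10)
river: ρ → (10,52,-38)
closes: descent 1, river 6
min |a| on river = 10

10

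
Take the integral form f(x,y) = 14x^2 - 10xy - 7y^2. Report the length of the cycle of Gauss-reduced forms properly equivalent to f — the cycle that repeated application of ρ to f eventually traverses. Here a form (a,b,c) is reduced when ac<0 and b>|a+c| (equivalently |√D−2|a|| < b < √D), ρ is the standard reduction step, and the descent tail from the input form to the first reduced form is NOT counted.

D = 492, ⌊√D⌋ = 22
descent: ρ → (-7,10,14)  [lands on river]
river: ρ → (14,18,-3)
river: ρ → (-3,18,14)
river: ρ → (14,10,-7)
river: ρ → (-7,18,6)
river: ρ → (6,18,-7)
ρ-cycle length = 6 (tail of 1 descent step not counted)

6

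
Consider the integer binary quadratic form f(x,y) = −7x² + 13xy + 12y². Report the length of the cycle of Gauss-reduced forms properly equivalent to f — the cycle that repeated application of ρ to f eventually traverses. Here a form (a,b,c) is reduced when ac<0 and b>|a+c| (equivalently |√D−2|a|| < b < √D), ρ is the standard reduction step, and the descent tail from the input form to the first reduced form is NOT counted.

D = 505, ⌊√D⌋ = 22
river: ρ → (12,11,-8)
river: ρ → (-8,21,2)
river: ρ → (2,19,-18)
river: ρ → (-18,17,3)
river: ρ → (3,19,-12)
river: ρ → (-12,5,10)
river: ρ → (10,15,-7)
river: ρ → (-7,13,12)
ρ-cycle length = 8 (tail of 0 descent steps not counted)

8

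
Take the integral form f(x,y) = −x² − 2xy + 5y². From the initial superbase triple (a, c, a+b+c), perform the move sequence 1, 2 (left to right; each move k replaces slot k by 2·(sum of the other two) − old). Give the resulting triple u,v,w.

start (-1,5,2) = (f(1,0),f(0,1),f(1,1))
replace slot 1: 2·(5+2) − (-1) = 15 → (15,5,2)
replace slot 2: 2·(15+2) − 5 = 29 → (15,29,2)

15,29,2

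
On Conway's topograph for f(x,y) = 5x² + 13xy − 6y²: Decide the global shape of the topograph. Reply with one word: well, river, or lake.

D = b²−4ac = 13² − 4·5·(-6) = 289
D = 17² is a perfect square ⇒ form factors over ℤ ⇒ lakes

lake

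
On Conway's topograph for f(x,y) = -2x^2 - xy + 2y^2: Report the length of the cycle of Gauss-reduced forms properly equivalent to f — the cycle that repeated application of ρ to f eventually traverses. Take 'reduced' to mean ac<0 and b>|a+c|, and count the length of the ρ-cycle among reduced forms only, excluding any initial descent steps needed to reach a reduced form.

D = 17, ⌊√D⌋ = 4
descent: ρ → (2,1,-2)  [lands on river]
river: ρ → (-2,3,1)
river: ρ → (1,3,-2)
river: ρ → (-2,1,2)
river: ρ → (2,3,-1)
river: ρ → (-1,3,2)
ρ-cycle length = 6 (tail of 1 descent step not counted)

6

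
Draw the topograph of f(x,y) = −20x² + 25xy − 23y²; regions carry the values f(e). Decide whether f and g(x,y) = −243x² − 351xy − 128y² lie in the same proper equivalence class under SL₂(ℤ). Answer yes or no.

D₁ = -1215, D₂ = -1215
f is negative-definite; reduce −f:
−f: translate: b→15 (≡-25 mod 40), so (20,-25,23)→(20,15,18)
−f: flip: (20,15,18)→(18,-15,20)
−f: reduced (well bottom): (18,-15,20) with a≤c, −a<b≤a
flip sign back: reduced form of f is (-18,15,-20)
g is negative-definite; reduce −g:
−g: translate: b→-135 (≡351 mod 486), so (243,351,128)→(243,-135,20)
−g: flip: (243,-135,20)→(20,135,243)
−g: translate: b→15 (≡135 mod 40), so (20,135,243)→(20,15,18)
−g: flip: (20,15,18)→(18,-15,20)
−g: reduced (well bottom): (18,-15,20) with a≤c, −a<b≤a
flip sign back: reduced form of g is (-18,15,-20)
reduced forms (-18, 15, -20) vs (-18, 15, -20) ⇒ equivalent

yes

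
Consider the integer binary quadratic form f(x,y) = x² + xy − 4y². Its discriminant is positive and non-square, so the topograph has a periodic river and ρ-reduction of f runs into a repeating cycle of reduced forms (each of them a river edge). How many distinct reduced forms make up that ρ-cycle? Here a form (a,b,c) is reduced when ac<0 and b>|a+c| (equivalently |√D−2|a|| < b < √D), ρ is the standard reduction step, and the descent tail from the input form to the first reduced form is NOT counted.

D = 17, ⌊√D⌋ = 4
descent: ρ → (-4,-1,1)
descent: ρ → (1,3,-2)  [lands on river]
river: ρ → (-2,1,2)
river: ρ → (2,3,-1)
river: ρ → (-1,3,2)
river: ρ → (2,1,-2)
river: ρ → (-2,3,1)
ρ-cycle length = 6 (tail of 2 descent steps not counted)

6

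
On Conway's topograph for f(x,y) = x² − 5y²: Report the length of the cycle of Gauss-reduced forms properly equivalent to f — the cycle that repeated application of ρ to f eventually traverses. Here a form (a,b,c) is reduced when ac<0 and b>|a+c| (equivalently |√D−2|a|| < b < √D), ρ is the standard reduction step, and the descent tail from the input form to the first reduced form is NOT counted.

D = 20, ⌊√D⌋ = 4
descent: ρ → (-5,0,1)
descent: ρ → (1,4,-1)  [lands on river]
river: ρ → (-1,4,1)
ρ-cycle length = 2 (tail of 2 descent steps not counted)

2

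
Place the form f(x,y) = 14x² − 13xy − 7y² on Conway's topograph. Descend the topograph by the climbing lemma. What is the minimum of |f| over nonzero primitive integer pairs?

descent: ρ → (-7,13,14)  [lands on river]
river: ρ → (14,15,-6)
river: ρ → (-6,21,5)
river: ρ → (5,19,-10)
river: ρ → (-10,21,3)
river: ρ → (3,21,-10)
river: ρ → (-10,19,5)
river: ρ → (5,21,-6)
river: ρ → (-6,15,14)
river: ρ → (14,13,-7)
river: ρ → (-7,15,12)
river: ρ → (12,9,-10)
river: ρ → (-10,11,11)
river: ρ → (11,11,-10)
river: ρ → (-10,9,12)
river: ρ → (12,15,-7)
closes: descent 1, river 16
min |a| on river = 3

3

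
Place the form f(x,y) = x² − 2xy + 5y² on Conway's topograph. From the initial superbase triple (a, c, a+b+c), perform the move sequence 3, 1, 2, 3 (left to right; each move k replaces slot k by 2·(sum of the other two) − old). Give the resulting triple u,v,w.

start (1,5,4) = (f(1,0),f(0,1),f(1,1))
replace slot 3: 2·(1+5) − 4 = 8 → (1,5,8)
replace slot 1: 2·(5+8) − 1 = 25 → (25,5,8)
replace slot 2: 2·(25+8) − 5 = 61 → (25,61,8)
replace slot 3: 2·(25+61) − 8 = 164 → (25,61,164)

25,61,164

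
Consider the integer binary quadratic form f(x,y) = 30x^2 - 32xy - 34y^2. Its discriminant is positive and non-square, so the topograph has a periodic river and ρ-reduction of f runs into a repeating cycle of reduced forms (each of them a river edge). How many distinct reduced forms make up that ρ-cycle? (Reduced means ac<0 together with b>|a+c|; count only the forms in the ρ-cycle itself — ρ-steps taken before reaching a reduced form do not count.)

D = 5104, ⌊√D⌋ = 71
descent: ρ → (-34,32,30)  [lands on river]
river: ρ → (30,28,-36)
river: ρ → (-36,44,22)
river: ρ → (22,44,-36)
river: ρ → (-36,28,30)
river: ρ → (30,32,-34)
river: ρ → (-34,36,28)
river: ρ → (28,20,-42)
river: ρ → (-42,64,6)
river: ρ → (6,68,-20)
river: ρ → (-20,52,30)
river: ρ → (30,68,-4)
river: ρ → (-4,68,30)
river: ρ → (30,52,-20)
river: ρ → (-20,68,6)
river: ρ → (6,64,-42)
river: ρ → (-42,20,28)
river: ρ → (28,36,-34)
ρ-cycle length = 18 (tail of 1 descent step not counted)

18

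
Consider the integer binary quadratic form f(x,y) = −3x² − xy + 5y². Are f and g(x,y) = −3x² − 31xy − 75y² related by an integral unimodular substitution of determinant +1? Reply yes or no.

D₁ = 61, D₂ = 61
river cycle of f (length 6): (-3, 5, 3), (3, 7, -1), (-1, 7, 3), (3, 5, -3), (-3, 7, 1), (1, 7, -3)
river cycle of g (length 6): (-3, 5, 3), (3, 7, -1), (-1, 7, 3), (3, 5, -3), (-3, 7, 1), (1, 7, -3)
cycles coincide ⇒ equivalent

yes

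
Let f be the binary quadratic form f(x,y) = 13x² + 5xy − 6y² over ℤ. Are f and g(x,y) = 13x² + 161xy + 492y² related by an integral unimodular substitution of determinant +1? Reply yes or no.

D₁ = 337, D₂ = 337
river cycle of f (length 42): (-6, 7, 12), (12, 17, -1), (-1, 17, 12), (12, 7, -6), (-6, 17, 2), (2, 15, -14), (-14, 13, 3), (3, 17, -4), (-4, 15, 7), (7, 13, -6), … (32 more)
river cycle of g (length 42): (-6, 7, 12), (12, 17, -1), (-1, 17, 12), (12, 7, -6), (-6, 17, 2), (2, 15, -14), (-14, 13, 3), (3, 17, -4), (-4, 15, 7), (7, 13, -6), … (32 more)
cycles coincide ⇒ equivalent

yes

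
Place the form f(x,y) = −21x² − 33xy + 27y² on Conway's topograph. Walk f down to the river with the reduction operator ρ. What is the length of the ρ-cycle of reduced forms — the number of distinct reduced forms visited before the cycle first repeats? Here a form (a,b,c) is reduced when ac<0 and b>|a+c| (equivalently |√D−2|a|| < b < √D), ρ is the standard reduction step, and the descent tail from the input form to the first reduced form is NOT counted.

D = 3357, ⌊√D⌋ = 57
descent: ρ → (27,33,-21)  [lands on river]
river: ρ → (-21,51,9)
river: ρ → (9,57,-3)
river: ρ → (-3,57,9)
river: ρ → (9,51,-21)
river: ρ → (-21,33,27)
river: ρ → (27,21,-27)
river: ρ → (-27,33,21)
river: ρ → (21,51,-9)
river: ρ → (-9,57,3)
river: ρ → (3,57,-9)
river: ρ → (-9,51,21)
river: ρ → (21,33,-27)
river: ρ → (-27,21,27)
ρ-cycle length = 14 (tail of 1 descent step not counted)

14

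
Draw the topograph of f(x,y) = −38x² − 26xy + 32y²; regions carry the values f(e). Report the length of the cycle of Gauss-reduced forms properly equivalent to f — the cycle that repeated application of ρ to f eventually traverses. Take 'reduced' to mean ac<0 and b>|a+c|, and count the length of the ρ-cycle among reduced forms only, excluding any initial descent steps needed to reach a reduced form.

D = 5540, ⌊√D⌋ = 74
descent: ρ → (32,26,-38)  [lands on river]
river: ρ → (-38,50,20)
river: ρ → (20,70,-8)
river: ρ → (-8,74,2)
river: ρ → (2,74,-8)
river: ρ → (-8,70,20)
river: ρ → (20,50,-38)
river: ρ → (-38,26,32)
river: ρ → (32,38,-32)
river: ρ → (-32,26,38)
river: ρ → (38,50,-20)
river: ρ → (-20,70,8)
river: ρ → (8,74,-2)
river: ρ → (-2,74,8)
river: ρ → (8,70,-20)
river: ρ → (-20,50,38)
river: ρ → (38,26,-32)
river: ρ → (-32,38,32)
ρ-cycle length = 18 (tail of 1 descent step not counted)

18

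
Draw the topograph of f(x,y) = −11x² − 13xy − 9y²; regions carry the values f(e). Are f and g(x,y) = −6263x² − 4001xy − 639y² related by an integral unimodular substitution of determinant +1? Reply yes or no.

D₁ = -227, D₂ = -227
f is negative-definite; reduce −f:
−f: translate: b→-9 (≡13 mod 22), so (11,13,9)→(11,-9,7)
−f: flip: (11,-9,7)→(7,9,11)
−f: translate: b→-5 (≡9 mod 14), so (7,9,11)→(7,-5,9)
−f: reduced (well bottom): (7,-5,9) with a≤c, −a<b≤a
flip sign back: reduced form of f is (-7,5,-9)
g is negative-definite; reduce −g:
−g: flip: (6263,4001,639)→(639,-4001,6263)
−g: translate: b→-167 (≡-4001 mod 1278), so (639,-4001,6263)→(639,-167,11)
−g: flip: (639,-167,11)→(11,167,639)
−g: translate: b→-9 (≡167 mod 22), so (11,167,639)→(11,-9,7)
−g: flip: (11,-9,7)→(7,9,11)
−g: translate: b→-5 (≡9 mod 14), so (7,9,11)→(7,-5,9)
−g: reduced (well bottom): (7,-5,9) with a≤c, −a<b≤a
flip sign back: reduced form of g is (-7,5,-9)
reduced forms (-7, 5, -9) vs (-7, 5, -9) ⇒ equivalent

yes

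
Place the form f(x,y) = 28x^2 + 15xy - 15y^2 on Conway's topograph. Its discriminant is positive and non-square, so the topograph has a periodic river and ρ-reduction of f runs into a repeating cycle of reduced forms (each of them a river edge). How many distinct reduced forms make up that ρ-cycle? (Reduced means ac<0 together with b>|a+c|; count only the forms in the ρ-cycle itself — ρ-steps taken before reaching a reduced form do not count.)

D = 1905, ⌊√D⌋ = 43
river: ρ → (-15,15,28)
river: ρ → (28,41,-2)
river: ρ → (-2,43,7)
river: ρ → (7,41,-8)
river: ρ → (-8,39,12)
river: ρ → (12,33,-17)
river: ρ → (-17,35,10)
river: ρ → (10,25,-32)
river: ρ → (-32,39,3)
river: ρ → (3,39,-32)
river: ρ → (-32,25,10)
river: ρ → (10,35,-17)
river: ρ → (-17,33,12)
river: ρ → (12,39,-8)
river: ρ → (-8,41,7)
river: ρ → (7,43,-2)
river: ρ → (-2,41,28)
river: ρ → (28,15,-15)
ρ-cycle length = 18 (tail of 0 descent steps not counted)

18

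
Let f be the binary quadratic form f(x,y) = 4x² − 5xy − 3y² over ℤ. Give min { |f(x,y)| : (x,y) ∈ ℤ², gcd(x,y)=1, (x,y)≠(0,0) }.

descent: ρ → (-3,5,4)  [lands on river]
river: ρ → (4,3,-4)
river: ρ → (-4,5,3)
river: ρ → (3,7,-2)
river: ρ → (-2,5,6)
river: ρ → (6,7,-1)
river: ρ → (-1,7,6)
river: ρ → (6,5,-2)
river: ρ → (-2,7,3)
river: ρ → (3,5,-4)
river: ρ → (-4,3,4)
river: ρ → (4,5,-3)
river: ρ → (-3,7,2)
river: ρ → (2,5,-6)
river: ρ → (-6,7,1)
river: ρ → (1,7,-6)
river: ρ → (-6,5,2)
river: ρ → (2,7,-3)
closes: descent 1, river 18
min |a| on river = 1

1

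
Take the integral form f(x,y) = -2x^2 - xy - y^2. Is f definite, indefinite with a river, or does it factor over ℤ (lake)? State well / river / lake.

D = b²−4ac = (-1)² − 4·(-2)·(-1) = -7
D < 0 ⇒ definite ⇒ every region one sign ⇒ single well

well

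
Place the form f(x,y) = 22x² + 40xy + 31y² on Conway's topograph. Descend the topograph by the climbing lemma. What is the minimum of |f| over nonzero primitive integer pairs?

translate: b→-4 (≡40 mod 44), so (22,40,31)→(22,-4,13)
flip: (22,-4,13)→(13,4,22)
reduced (well bottom): (13,4,22) with a≤c, −a<b≤a
well minimum = a = 13

13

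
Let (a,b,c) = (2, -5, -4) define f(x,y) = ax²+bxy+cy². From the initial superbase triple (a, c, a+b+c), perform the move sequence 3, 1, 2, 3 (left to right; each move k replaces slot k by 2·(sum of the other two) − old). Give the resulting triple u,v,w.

start (2,-4,-7) = (f(1,0),f(0,1),f(1,1))
replace slot 3: 2·(2+(-4)) − (-7) = 3 → (2,-4,3)
replace slot 1: 2·((-4)+3) − 2 = -4 → (-4,-4,3)
replace slot 2: 2·((-4)+3) − (-4) = 2 → (-4,2,3)
replace slot 3: 2·((-4)+2) − 3 = -7 → (-4,2,-7)

-4,2,-7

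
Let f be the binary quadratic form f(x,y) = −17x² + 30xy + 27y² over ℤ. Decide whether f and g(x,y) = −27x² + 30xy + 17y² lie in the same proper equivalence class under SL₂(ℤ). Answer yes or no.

D₁ = 2736, D₂ = 2736
river cycle of f (length 14): (27, 24, -20), (-20, 16, 31), (31, 46, -5), (-5, 44, 40), (40, 36, -9), (-9, 36, 40), (40, 44, -5), (-5, 46, 31), (31, 16, -20), (-20, 24, 27), … (4 more)
river cycle of g (length 14): (17, 38, -19), (-19, 38, 17), (17, 30, -27), (-27, 24, 20), (20, 16, -31), (-31, 46, 5), (5, 44, -40), (-40, 36, 9), (9, 36, -40), (-40, 44, 5), … (4 more)
cycles differ ⇒ inequivalent

no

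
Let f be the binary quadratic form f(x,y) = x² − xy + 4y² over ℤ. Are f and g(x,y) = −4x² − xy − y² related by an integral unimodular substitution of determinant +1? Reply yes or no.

D₁ = -15, D₂ = -15
f: translate: b→1 (≡-1 mod 2), so (1,-1,4)→(1,1,4)
f: reduced (well bottom): (1,1,4) with a≤c, −a<b≤a
g is negative-definite; reduce −g:
−g: flip: (4,1,1)→(1,-1,4)
−g: translate: b→1 (≡-1 mod 2), so (1,-1,4)→(1,1,4)
−g: reduced (well bottom): (1,1,4) with a≤c, −a<b≤a
flip sign back: reduced form of g is (-1,-1,-4)
reduced forms (1, 1, 4) vs (-1, -1, -4) ⇒ inequivalent

no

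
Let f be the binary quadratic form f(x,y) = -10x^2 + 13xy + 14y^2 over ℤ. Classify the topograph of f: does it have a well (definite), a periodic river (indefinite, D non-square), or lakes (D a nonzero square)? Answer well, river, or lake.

D = b²−4ac = 13² − 4·(-10)·14 = 729
D = 27² is a perfect square ⇒ form factors over ℤ ⇒ lakes

lake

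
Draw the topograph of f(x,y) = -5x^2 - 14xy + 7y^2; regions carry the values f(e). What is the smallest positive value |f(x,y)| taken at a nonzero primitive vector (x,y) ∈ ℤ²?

descent: ρ → (7,14,-5)  [lands on river]
river: ρ → (-5,16,4)
river: ρ → (4,16,-5)
river: ρ → (-5,14,7)
closes: descent 1, river 4
min |a| on river = 4

4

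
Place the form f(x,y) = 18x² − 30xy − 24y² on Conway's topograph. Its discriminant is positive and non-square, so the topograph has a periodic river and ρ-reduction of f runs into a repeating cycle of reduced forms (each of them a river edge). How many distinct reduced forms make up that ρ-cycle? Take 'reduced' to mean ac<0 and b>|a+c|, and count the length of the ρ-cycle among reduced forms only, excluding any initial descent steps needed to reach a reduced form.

D = 2628, ⌊√D⌋ = 51
descent: ρ → (-24,30,18)  [lands on river]
river: ρ → (18,42,-12)
river: ρ → (-12,30,36)
river: ρ → (36,42,-6)
river: ρ → (-6,42,36)
river: ρ → (36,30,-12)
river: ρ → (-12,42,18)
river: ρ → (18,30,-24)
river: ρ → (-24,18,24)
river: ρ → (24,30,-18)
river: ρ → (-18,42,12)
river: ρ → (12,30,-36)
river: ρ → (-36,42,6)
river: ρ → (6,42,-36)
river: ρ → (-36,30,12)
river: ρ → (12,42,-18)
river: ρ → (-18,30,24)
river: ρ → (24,18,-24)
ρ-cycle length = 18 (tail of 1 descent step not counted)

18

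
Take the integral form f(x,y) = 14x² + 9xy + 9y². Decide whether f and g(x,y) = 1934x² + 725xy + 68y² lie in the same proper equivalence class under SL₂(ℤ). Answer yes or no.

D₁ = -423, D₂ = -423
f: flip: (14,9,9)→(9,-9,14)
f: translate: b→9 (≡-9 mod 18), so (9,-9,14)→(9,9,14)
f: reduced (well bottom): (9,9,14) with a≤c, −a<b≤a
g: flip: (1934,725,68)→(68,-725,1934)
g: translate: b→-45 (≡-725 mod 136), so (68,-725,1934)→(68,-45,9)
g: flip: (68,-45,9)→(9,45,68)
g: translate: b→9 (≡45 mod 18), so (9,45,68)→(9,9,14)
g: reduced (well bottom): (9,9,14) with a≤c, −a<b≤a
reduced forms (9, 9, 14) vs (9, 9, 14) ⇒ equivalent

yes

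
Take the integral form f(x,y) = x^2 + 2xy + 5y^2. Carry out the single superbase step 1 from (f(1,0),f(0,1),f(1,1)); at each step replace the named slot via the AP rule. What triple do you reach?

start (1,5,8) = (f(1,0),f(0,1),f(1,1))
replace slot 1: 2·(5+8) − 1 = 25 → (25,5,8)

25,5,8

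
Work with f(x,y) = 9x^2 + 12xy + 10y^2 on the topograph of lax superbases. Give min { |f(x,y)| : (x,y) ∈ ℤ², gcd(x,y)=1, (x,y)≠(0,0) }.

translate: b→-6 (≡12 mod 18), so (9,12,10)→(9,-6,7)
flip: (9,-6,7)→(7,6,9)
reduced (well bottom): (7,6,9) with a≤c, −a<b≤a
well minimum = a = 7

7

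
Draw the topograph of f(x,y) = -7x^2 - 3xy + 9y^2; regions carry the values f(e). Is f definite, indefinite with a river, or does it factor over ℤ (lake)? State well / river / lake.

D = b²−4ac = (-3)² − 4·(-7)·9 = 261
D > 0 non-square ⇒ indefinite ⇒ periodic river

river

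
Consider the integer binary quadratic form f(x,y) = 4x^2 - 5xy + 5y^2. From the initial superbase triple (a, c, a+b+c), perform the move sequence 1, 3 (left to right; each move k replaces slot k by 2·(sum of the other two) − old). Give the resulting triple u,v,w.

start (4,5,4) = (f(1,0),f(0,1),f(1,1))
replace slot 1: 2·(5+4) − 4 = 14 → (14,5,4)
replace slot 3: 2·(14+5) − 4 = 34 → (14,5,34)

14,5,34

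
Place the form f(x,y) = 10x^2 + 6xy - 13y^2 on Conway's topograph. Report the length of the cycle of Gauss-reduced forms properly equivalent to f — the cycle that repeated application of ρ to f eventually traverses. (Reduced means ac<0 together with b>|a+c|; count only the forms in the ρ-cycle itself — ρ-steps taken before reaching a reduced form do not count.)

D = 556, ⌊√D⌋ = 23
river: ρ → (-13,20,3)
river: ρ → (3,22,-6)
river: ρ → (-6,14,15)
river: ρ → (15,16,-5)
river: ρ → (-5,14,18)
river: ρ → (18,22,-1)
river: ρ → (-1,22,18)
river: ρ → (18,14,-5)
river: ρ → (-5,16,15)
river: ρ → (15,14,-6)
river: ρ → (-6,22,3)
river: ρ → (3,20,-13)
river: ρ → (-13,6,10)
river: ρ → (10,14,-9)
river: ρ → (-9,22,2)
river: ρ → (2,22,-9)
river: ρ → (-9,14,10)
river: ρ → (10,6,-13)
ρ-cycle length = 18 (tail of 0 descent steps not counted)

18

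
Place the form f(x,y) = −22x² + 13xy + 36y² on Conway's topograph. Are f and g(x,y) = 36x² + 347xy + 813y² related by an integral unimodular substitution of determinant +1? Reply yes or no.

D₁ = 3337, D₂ = 3337
river cycle of f (length 62): (-22, 57, 1), (1, 57, -22), (-22, 31, 27), (27, 23, -26), (-26, 29, 24), (24, 19, -31), (-31, 43, 12), (12, 53, -11), (-11, 57, 2), (2, 55, -39), … (52 more)
river cycle of g (length 62): (-22, 57, 1), (1, 57, -22), (-22, 31, 27), (27, 23, -26), (-26, 29, 24), (24, 19, -31), (-31, 43, 12), (12, 53, -11), (-11, 57, 2), (2, 55, -39), … (52 more)
cycles coincide ⇒ equivalent

yes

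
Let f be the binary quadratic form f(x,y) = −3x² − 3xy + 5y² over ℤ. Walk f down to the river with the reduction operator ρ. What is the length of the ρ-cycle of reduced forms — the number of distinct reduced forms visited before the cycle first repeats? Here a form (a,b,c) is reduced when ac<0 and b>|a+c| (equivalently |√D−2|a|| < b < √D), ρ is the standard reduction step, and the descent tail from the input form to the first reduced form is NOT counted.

D = 69, ⌊√D⌋ = 8
descent: ρ → (5,3,-3)  [lands on river]
river: ρ → (-3,3,5)
river: ρ → (5,7,-1)
river: ρ → (-1,7,5)
ρ-cycle length = 4 (tail of 1 descent step not counted)

4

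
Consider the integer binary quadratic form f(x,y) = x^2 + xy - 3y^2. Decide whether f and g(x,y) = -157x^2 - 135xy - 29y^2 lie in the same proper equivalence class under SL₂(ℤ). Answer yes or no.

D₁ = 13, D₂ = 13
river cycle of f (length 2): (1, 3, -1), (-1, 3, 1)
river cycle of g (length 2): (1, 3, -1), (-1, 3, 1)
cycles coincide ⇒ equivalent

yes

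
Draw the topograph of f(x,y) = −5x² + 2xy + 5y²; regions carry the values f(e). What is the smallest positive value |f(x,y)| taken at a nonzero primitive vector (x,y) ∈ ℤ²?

river: ρ → (5,8,-2)
river: ρ → (-2,8,5)
river: ρ → (5,2,-5)
river: ρ → (-5,8,2)
river: ρ → (2,8,-5)
river: ρ → (-5,2,5)
closes: descent 0, river 6
min |a| on river = 2

2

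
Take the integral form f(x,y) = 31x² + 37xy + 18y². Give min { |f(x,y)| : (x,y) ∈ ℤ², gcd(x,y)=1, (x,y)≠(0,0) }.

translate: b→-25 (≡37 mod 62), so (31,37,18)→(31,-25,12)
flip: (31,-25,12)→(12,25,31)
translate: b→1 (≡25 mod 24), so (12,25,31)→(12,1,18)
reduced (well bottom): (12,1,18) with a≤c, −a<b≤a
well minimum = a = 12

12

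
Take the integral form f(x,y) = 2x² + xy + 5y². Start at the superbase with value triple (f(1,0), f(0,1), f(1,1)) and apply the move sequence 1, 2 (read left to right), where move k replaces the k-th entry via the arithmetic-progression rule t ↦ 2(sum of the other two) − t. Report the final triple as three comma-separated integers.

start (2,5,8) = (f(1,0),f(0,1),f(1,1))
replace slot 1: 2·(5+8) − 2 = 24 → (24,5,8)
replace slot 2: 2·(24+8) − 5 = 59 → (24,59,8)

24,59,8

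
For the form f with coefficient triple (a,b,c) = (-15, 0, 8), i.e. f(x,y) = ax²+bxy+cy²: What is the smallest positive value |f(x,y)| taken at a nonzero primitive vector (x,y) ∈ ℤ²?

descent: ρ → (8,16,-7)  [lands on river]
river: ρ → (-7,12,12)
river: ρ → (12,12,-7)
river: ρ → (-7,16,8)
closes: descent 1, river 4
min |a| on river = 7

7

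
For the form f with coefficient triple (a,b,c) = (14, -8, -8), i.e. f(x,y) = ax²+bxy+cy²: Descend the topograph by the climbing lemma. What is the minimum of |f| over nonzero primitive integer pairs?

descent: ρ → (-8,8,14)  [lands on river]
river: ρ → (14,20,-2)
river: ρ → (-2,20,14)
river: ρ → (14,8,-8)
closes: descent 1, river 4
min |a| on river = 2

2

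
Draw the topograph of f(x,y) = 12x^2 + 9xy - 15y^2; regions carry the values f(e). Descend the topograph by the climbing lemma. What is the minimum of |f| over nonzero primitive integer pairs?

river: ρ → (-15,21,6)
river: ρ → (6,27,-3)
river: ρ → (-3,27,6)
river: ρ → (6,21,-15)
river: ρ → (-15,9,12)
river: ρ → (12,15,-12)
river: ρ → (-12,9,15)
river: ρ → (15,21,-6)
river: ρ → (-6,27,3)
river: ρ → (3,27,-6)
river: ρ → (-6,21,15)
river: ρ → (15,9,-12)
river: ρ → (-12,15,12)
river: ρ → (12,9,-15)
closes: descent 0, river 14
min |a| on river = 3

3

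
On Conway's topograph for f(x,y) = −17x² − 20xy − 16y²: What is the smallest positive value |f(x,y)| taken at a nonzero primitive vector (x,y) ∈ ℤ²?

translate: b→-14 (≡20 mod 34), so (17,20,16)→(17,-14,13)
flip: (17,-14,13)→(13,14,17)
translate: b→-12 (≡14 mod 26), so (13,14,17)→(13,-12,16)
reduced (well bottom): (13,-12,16) with a≤c, −a<b≤a
well minimum |f| = |-13| = 13 (negative-definite)

13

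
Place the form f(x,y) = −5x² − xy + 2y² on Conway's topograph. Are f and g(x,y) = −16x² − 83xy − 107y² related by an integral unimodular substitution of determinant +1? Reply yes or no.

D₁ = 41, D₂ = 41
river cycle of f (length 10): (2, 5, -2), (-2, 3, 4), (4, 5, -1), (-1, 5, 4), (4, 3, -2), (-2, 5, 2), (2, 3, -4), (-4, 5, 1), (1, 5, -4), (-4, 3, 2)
river cycle of g (length 10): (-2, 3, 4), (4, 5, -1), (-1, 5, 4), (4, 3, -2), (-2, 5, 2), (2, 3, -4), (-4, 5, 1), (1, 5, -4), (-4, 3, 2), (2, 5, -2)
cycles coincide ⇒ equivalent

yes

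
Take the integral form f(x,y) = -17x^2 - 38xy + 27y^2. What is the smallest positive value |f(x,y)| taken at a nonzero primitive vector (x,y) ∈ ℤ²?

descent: ρ → (27,38,-17)  [lands on river]
river: ρ → (-17,30,35)
river: ρ → (35,40,-12)
river: ρ → (-12,56,3)
river: ρ → (3,52,-48)
river: ρ → (-48,44,7)
river: ρ → (7,54,-13)
river: ρ → (-13,50,15)
river: ρ → (15,40,-28)
river: ρ → (-28,16,27)
closes: descent 1, river 10
min |a| on river = 3

3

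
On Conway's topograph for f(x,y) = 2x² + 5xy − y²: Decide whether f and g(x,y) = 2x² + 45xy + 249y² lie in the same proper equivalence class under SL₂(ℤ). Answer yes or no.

D₁ = 33, D₂ = 33
river cycle of f (length 4): (-1, 5, 2), (2, 3, -3), (-3, 3, 2), (2, 5, -1)
river cycle of g (length 4): (2, 5, -1), (-1, 5, 2), (2, 3, -3), (-3, 3, 2)
cycles coincide ⇒ equivalent

yes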